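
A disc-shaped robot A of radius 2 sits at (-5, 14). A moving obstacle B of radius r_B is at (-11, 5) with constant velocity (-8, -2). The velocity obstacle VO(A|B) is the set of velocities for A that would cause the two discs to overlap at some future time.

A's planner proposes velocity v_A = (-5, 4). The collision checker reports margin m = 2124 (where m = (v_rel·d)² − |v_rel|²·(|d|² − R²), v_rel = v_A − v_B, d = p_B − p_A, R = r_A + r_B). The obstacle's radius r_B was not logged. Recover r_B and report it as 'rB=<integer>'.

m = 2124
d = (-6, -9);  v_rel = (3, 6),  |v_rel|² = 45
v_rel×d = (3)·(-9) − (6)·(-6) = 9
since m = R²·45 − 9²:  R² = (81 + 2124) / 45 = 49
R = √49 = 7  ⇒  r_B = 7 − 2 = 5

rB=5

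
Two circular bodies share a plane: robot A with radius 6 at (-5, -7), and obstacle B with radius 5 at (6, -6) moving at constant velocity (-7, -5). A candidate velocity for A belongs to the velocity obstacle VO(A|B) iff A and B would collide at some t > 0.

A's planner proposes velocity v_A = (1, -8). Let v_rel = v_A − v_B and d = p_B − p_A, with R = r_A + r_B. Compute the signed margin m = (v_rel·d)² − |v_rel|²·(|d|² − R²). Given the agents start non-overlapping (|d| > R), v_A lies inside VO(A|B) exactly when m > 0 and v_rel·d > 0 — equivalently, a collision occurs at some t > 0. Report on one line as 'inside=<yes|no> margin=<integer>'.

d = (11, 1),  |d|² = 122;  R = 6+5 = 11,  c = 122−11² = 1
v_rel = (8, -3),  |v_rel|² = 73;  v_rel·d = (8)·(11) + (-3)·(1) = 85
73·t² − 170·t + 1 = 0  ⇒  m = 85² − 73·1 = 7152
m = 7152 > 0,  v_rel·d = 85 > 0  ⇒  inside

inside=yes margin=7152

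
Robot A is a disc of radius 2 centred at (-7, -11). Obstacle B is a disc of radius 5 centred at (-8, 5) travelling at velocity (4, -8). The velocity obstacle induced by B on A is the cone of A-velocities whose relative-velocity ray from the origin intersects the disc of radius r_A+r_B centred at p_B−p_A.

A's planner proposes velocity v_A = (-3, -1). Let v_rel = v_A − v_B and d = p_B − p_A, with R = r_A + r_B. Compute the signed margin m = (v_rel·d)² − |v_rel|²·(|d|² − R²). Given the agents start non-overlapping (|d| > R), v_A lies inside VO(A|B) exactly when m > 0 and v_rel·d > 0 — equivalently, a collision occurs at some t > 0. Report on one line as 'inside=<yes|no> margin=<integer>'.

d = (-1, 16),  |d|² = 257;  R = 2+5 = 7,  c = 257−7² = 208
v_rel = (-7, 7),  |v_rel|² = 98;  v_rel·d = (-7)·(-1) + (7)·(16) = 119
98·t² − 238·t + 208 = 0  ⇒  m = 119² − 98·208 = -6223
m = -6223 < 0,  v_rel·d = 119 > 0  ⇒  outside

inside=no margin=-6223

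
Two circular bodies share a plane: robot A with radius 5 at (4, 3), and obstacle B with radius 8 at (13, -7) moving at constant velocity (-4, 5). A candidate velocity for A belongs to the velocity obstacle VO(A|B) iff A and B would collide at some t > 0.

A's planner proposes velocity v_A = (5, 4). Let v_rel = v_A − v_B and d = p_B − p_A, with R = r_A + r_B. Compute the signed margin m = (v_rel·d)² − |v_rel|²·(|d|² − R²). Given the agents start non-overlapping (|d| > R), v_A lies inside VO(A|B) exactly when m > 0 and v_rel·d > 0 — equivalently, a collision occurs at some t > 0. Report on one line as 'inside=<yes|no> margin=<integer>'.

d = (9, -10),  |d|² = 181;  R = 5+8 = 13,  c = 181−13² = 12
v_rel = (9, -1),  |v_rel|² = 82;  v_rel·d = (9)·(9) + (-1)·(-10) = 91
82·t² − 182·t + 12 = 0  ⇒  m = 91² − 82·12 = 7297
m = 7297 > 0,  v_rel·d = 91 > 0  ⇒  inside

inside=yes margin=7297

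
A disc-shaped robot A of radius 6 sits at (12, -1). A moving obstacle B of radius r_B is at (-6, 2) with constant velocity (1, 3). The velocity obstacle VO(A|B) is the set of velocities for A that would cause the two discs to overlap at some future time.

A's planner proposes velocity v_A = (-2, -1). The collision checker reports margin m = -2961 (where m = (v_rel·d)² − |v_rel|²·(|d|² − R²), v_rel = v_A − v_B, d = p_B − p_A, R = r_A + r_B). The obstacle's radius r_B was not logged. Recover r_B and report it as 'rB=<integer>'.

m = -2961
d = (-18, 3);  v_rel = (-3, -4),  |v_rel|² = 25
v_rel×d = (-3)·(3) − (-4)·(-18) = -81
since m = R²·25 − (-81)²:  R² = (6561 + -2961) / 25 = 144
R = √144 = 12  ⇒  r_B = 12 − 6 = 6

rB=6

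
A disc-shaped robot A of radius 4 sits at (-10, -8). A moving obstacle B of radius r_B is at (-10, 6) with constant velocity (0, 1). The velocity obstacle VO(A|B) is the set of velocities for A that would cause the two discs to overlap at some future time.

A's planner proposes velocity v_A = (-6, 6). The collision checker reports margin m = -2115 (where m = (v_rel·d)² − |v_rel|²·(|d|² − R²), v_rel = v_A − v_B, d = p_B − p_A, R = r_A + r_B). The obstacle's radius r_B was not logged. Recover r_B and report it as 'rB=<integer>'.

m = -2115
d = (0, 14);  v_rel = (-6, 5),  |v_rel|² = 61
v_rel×d = (-6)·(14) − (5)·(0) = -84
since m = R²·61 − (-84)²:  R² = (7056 + -2115) / 61 = 81
R = √81 = 9  ⇒  r_B = 9 − 4 = 5

rB=5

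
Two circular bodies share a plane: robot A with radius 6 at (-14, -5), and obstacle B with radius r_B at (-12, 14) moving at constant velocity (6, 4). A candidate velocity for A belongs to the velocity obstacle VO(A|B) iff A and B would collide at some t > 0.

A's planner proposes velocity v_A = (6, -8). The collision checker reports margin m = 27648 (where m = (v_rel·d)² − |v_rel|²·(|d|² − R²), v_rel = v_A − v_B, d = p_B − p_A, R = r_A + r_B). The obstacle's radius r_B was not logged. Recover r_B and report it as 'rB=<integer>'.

m = 27648
d = (2, 19);  v_rel = (0, -12),  |v_rel|² = 144
v_rel×d = (0)·(19) − (-12)·(2) = 24
since m = R²·144 − 24²:  R² = (576 + 27648) / 144 = 196
R = √196 = 14  ⇒  r_B = 14 − 6 = 8

rB=8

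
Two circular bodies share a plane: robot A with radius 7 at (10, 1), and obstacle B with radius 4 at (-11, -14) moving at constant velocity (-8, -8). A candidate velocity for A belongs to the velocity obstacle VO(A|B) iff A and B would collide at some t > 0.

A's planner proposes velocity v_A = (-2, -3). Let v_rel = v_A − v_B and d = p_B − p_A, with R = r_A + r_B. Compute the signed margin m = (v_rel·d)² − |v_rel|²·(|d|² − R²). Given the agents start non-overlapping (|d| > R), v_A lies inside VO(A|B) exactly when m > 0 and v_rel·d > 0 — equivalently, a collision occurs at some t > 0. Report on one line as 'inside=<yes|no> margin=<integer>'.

d = (-21, -15),  |d|² = 666;  R = 7+4 = 11,  c = 666−11² = 545
v_rel = (6, 5),  |v_rel|² = 61;  v_rel·d = (6)·(-21) + (5)·(-15) = -201
61·t² + 402·t + 545 = 0  ⇒  m = (-201)² − 61·545 = 7156
m = 7156 > 0,  v_rel·d = -201 < 0  ⇒  outside

inside=no margin=7156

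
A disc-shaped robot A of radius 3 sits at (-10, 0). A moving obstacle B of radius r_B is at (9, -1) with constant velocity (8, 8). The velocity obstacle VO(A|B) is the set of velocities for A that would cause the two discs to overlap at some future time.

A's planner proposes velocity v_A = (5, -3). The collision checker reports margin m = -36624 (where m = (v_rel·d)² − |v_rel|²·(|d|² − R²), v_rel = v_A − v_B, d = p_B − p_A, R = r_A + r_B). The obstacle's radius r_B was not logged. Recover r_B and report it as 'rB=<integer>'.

m = -36624
d = (19, -1);  v_rel = (-3, -11),  |v_rel|² = 130
v_rel×d = (-3)·(-1) − (-11)·(19) = 212
since m = R²·130 − 212²:  R² = (44944 + -36624) / 130 = 64
R = √64 = 8  ⇒  r_B = 8 − 3 = 5

rB=5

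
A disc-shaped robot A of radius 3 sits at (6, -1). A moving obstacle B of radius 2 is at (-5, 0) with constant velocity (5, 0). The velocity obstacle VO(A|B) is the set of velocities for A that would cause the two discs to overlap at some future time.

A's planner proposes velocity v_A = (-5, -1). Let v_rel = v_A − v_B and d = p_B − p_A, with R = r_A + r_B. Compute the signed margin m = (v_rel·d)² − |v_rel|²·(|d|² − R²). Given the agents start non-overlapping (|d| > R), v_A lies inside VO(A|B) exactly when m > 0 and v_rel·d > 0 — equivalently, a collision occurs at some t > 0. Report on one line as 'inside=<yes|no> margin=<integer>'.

d = (-11, 1),  |d|² = 122;  R = 3+2 = 5,  c = 122−5² = 97
v_rel = (-10, -1),  |v_rel|² = 101;  v_rel·d = (-10)·(-11) + (-1)·(1) = 109
101·t² − 218·t + 97 = 0  ⇒  m = 109² − 101·97 = 2084
m = 2084 > 0,  v_rel·d = 109 > 0  ⇒  inside

inside=yes margin=2084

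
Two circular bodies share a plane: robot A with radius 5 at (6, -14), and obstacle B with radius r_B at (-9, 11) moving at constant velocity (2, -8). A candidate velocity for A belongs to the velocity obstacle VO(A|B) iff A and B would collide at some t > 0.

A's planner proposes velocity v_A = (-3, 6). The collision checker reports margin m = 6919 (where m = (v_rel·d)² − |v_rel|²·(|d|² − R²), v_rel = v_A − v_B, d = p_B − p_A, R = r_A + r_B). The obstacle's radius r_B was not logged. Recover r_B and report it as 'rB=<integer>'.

m = 6919
d = (-15, 25);  v_rel = (-5, 14),  |v_rel|² = 221
v_rel×d = (-5)·(25) − (14)·(-15) = 85
since m = R²·221 − 85²:  R² = (7225 + 6919) / 221 = 64
R = √64 = 8  ⇒  r_B = 8 − 5 = 3

rB=3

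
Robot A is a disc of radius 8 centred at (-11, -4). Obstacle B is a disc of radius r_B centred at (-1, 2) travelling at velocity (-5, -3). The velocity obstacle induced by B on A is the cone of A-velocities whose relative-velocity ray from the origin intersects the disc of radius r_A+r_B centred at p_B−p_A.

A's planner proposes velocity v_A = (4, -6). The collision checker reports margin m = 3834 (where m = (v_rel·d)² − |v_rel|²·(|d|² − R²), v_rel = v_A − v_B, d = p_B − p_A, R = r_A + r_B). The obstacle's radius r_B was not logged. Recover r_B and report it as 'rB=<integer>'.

m = 3834
d = (10, 6);  v_rel = (9, -3),  |v_rel|² = 90
v_rel×d = (9)·(6) − (-3)·(10) = 84
since m = R²·90 − 84²:  R² = (7056 + 3834) / 90 = 121
R = √121 = 11  ⇒  r_B = 11 − 8 = 3

rB=3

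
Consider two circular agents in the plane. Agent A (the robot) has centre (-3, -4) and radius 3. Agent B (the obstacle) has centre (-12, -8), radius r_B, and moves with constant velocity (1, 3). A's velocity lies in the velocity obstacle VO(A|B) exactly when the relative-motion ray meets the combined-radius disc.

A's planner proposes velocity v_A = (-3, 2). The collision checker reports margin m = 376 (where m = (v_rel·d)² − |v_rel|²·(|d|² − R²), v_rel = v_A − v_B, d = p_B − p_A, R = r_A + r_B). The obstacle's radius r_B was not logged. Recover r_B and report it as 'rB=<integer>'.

m = 376
d = (-9, -4);  v_rel = (-4, -1),  |v_rel|² = 17
v_rel×d = (-4)·(-4) − (-1)·(-9) = 7
since m = R²·17 − 7²:  R² = (49 + 376) / 17 = 25
R = √25 = 5  ⇒  r_B = 5 − 3 = 2

rB=2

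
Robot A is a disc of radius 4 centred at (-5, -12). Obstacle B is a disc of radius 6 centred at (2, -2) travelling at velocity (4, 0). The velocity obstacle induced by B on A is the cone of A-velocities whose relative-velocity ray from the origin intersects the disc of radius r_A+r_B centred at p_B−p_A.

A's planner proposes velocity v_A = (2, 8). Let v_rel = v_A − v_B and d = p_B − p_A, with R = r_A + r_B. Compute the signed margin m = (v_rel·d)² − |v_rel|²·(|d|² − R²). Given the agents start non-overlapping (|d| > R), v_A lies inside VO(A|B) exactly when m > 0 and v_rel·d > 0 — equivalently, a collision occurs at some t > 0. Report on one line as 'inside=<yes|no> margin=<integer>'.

d = (7, 10),  |d|² = 149;  R = 4+6 = 10,  c = 149−10² = 49
v_rel = (-2, 8),  |v_rel|² = 68;  v_rel·d = (-2)·(7) + (8)·(10) = 66
68·t² − 132·t + 49 = 0  ⇒  m = 66² − 68·49 = 1024
m = 1024 > 0,  v_rel·d = 66 > 0  ⇒  inside

inside=yes margin=1024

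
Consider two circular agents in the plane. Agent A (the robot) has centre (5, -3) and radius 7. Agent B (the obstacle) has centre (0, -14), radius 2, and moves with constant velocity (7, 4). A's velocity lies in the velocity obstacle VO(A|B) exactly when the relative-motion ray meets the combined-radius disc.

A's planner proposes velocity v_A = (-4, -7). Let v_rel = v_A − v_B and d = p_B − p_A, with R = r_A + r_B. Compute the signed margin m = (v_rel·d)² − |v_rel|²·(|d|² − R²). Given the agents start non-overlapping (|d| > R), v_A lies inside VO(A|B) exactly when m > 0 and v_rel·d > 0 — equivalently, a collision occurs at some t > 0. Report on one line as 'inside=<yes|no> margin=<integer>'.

d = (-5, -11),  |d|² = 146;  R = 7+2 = 9,  c = 146−9² = 65
v_rel = (-11, -11),  |v_rel|² = 242;  v_rel·d = (-11)·(-5) + (-11)·(-11) = 176
242·t² − 352·t + 65 = 0  ⇒  m = 176² − 242·65 = 15246
m = 15246 > 0,  v_rel·d = 176 > 0  ⇒  inside

inside=yes margin=15246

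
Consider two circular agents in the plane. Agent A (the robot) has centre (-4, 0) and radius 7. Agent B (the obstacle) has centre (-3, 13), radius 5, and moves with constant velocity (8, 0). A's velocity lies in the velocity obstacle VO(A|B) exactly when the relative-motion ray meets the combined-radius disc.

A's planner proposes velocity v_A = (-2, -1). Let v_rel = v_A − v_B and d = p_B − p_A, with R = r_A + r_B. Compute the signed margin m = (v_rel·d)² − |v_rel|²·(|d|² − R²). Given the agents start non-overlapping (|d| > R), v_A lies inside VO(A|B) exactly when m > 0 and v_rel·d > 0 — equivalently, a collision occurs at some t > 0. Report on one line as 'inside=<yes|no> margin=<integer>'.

d = (1, 13),  |d|² = 170;  R = 7+5 = 12,  c = 170−12² = 26
v_rel = (-10, -1),  |v_rel|² = 101;  v_rel·d = (-10)·(1) + (-1)·(13) = -23
101·t² + 46·t + 26 = 0  ⇒  m = (-23)² − 101·26 = -2097
m = -2097 < 0,  v_rel·d = -23 < 0  ⇒  outside

inside=no margin=-2097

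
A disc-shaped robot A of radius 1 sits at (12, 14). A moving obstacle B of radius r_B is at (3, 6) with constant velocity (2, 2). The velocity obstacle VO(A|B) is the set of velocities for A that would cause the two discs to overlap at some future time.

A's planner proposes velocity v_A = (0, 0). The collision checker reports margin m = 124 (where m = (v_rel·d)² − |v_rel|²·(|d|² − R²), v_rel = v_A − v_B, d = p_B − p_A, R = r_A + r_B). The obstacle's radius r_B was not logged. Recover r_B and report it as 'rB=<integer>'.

m = 124
d = (-9, -8);  v_rel = (-2, -2),  |v_rel|² = 8
v_rel×d = (-2)·(-8) − (-2)·(-9) = -2
since m = R²·8 − (-2)²:  R² = (4 + 124) / 8 = 16
R = √16 = 4  ⇒  r_B = 4 − 1 = 3

rB=3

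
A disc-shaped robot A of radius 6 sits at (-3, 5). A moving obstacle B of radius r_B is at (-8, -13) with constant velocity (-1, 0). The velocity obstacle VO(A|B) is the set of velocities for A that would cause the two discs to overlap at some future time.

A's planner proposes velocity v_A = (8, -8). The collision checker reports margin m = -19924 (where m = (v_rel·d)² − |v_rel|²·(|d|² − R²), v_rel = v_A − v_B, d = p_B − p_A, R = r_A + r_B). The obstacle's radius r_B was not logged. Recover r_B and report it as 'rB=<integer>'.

m = -19924
d = (-5, -18);  v_rel = (9, -8),  |v_rel|² = 145
v_rel×d = (9)·(-18) − (-8)·(-5) = -202
since m = R²·145 − (-202)²:  R² = (40804 + -19924) / 145 = 144
R = √144 = 12  ⇒  r_B = 12 − 6 = 6

rB=6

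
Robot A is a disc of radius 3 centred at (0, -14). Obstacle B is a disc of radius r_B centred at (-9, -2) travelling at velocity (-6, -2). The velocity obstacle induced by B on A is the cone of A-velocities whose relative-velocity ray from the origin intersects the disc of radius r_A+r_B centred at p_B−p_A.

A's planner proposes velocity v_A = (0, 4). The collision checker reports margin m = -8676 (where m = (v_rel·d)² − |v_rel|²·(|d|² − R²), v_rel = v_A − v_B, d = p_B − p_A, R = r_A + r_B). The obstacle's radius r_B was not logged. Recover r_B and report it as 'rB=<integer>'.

m = -8676
d = (-9, 12);  v_rel = (6, 6),  |v_rel|² = 72
v_rel×d = (6)·(12) − (6)·(-9) = 126
since m = R²·72 − 126²:  R² = (15876 + -8676) / 72 = 100
R = √100 = 10  ⇒  r_B = 10 − 3 = 7

rB=7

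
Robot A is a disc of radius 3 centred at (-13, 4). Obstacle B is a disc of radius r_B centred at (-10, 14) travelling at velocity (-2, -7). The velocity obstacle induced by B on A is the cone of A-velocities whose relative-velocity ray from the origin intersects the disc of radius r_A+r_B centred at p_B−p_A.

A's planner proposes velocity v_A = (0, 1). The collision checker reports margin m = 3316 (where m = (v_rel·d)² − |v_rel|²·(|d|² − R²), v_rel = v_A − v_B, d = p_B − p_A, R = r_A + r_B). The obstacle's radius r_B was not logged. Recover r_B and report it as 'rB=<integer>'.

m = 3316
d = (3, 10);  v_rel = (2, 8),  |v_rel|² = 68
v_rel×d = (2)·(10) − (8)·(3) = -4
since m = R²·68 − (-4)²:  R² = (16 + 3316) / 68 = 49
R = √49 = 7  ⇒  r_B = 7 − 3 = 4

rB=4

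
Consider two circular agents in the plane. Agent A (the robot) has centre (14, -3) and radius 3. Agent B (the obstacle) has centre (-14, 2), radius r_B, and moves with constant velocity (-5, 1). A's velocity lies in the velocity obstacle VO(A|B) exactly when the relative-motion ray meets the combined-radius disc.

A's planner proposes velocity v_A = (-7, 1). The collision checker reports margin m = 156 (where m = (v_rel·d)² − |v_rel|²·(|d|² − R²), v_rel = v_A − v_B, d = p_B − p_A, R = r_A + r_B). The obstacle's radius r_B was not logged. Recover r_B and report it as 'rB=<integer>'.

m = 156
d = (-28, 5);  v_rel = (-2, 0),  |v_rel|² = 4
v_rel×d = (-2)·(5) − (0)·(-28) = -10
since m = R²·4 − (-10)²:  R² = (100 + 156) / 4 = 64
R = √64 = 8  ⇒  r_B = 8 − 3 = 5

rB=5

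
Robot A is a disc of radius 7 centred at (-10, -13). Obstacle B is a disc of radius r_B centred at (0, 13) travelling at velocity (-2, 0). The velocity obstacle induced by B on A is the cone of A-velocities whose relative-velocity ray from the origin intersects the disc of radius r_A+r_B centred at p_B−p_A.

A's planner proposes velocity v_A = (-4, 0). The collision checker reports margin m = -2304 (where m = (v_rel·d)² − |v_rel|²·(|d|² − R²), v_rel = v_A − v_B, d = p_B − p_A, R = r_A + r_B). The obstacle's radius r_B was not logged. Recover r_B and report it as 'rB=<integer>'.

m = -2304
d = (10, 26);  v_rel = (-2, 0),  |v_rel|² = 4
v_rel×d = (-2)·(26) − (0)·(10) = -52
since m = R²·4 − (-52)²:  R² = (2704 + -2304) / 4 = 100
R = √100 = 10  ⇒  r_B = 10 − 7 = 3

rB=3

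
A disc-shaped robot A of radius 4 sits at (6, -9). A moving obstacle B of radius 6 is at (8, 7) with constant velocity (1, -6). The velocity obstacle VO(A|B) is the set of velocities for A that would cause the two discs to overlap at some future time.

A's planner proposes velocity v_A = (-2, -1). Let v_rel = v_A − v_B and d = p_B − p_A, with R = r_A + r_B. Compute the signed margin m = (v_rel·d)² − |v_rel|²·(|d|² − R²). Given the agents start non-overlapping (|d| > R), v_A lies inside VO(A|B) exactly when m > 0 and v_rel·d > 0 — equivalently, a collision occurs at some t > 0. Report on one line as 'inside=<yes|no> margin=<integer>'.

d = (2, 16),  |d|² = 260;  R = 4+6 = 10,  c = 260−10² = 160
v_rel = (-3, 5),  |v_rel|² = 34;  v_rel·d = (-3)·(2) + (5)·(16) = 74
34·t² − 148·t + 160 = 0  ⇒  m = 74² − 34·160 = 36
m = 36 > 0,  v_rel·d = 74 > 0  ⇒  inside

inside=yes margin=36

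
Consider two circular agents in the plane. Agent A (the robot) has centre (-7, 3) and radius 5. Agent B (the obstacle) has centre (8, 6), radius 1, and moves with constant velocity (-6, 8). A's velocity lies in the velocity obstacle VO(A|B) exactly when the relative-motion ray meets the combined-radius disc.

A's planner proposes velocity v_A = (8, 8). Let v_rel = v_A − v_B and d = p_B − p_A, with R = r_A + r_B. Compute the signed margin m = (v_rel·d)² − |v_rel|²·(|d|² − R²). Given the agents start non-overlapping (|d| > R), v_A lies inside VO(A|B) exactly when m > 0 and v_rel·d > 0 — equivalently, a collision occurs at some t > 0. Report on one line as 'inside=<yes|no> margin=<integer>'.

d = (15, 3),  |d|² = 234;  R = 5+1 = 6,  c = 234−6² = 198
v_rel = (14, 0),  |v_rel|² = 196;  v_rel·d = (14)·(15) + (0)·(3) = 210
196·t² − 420·t + 198 = 0  ⇒  m = 210² − 196·198 = 5292
m = 5292 > 0,  v_rel·d = 210 > 0  ⇒  inside

inside=yes margin=5292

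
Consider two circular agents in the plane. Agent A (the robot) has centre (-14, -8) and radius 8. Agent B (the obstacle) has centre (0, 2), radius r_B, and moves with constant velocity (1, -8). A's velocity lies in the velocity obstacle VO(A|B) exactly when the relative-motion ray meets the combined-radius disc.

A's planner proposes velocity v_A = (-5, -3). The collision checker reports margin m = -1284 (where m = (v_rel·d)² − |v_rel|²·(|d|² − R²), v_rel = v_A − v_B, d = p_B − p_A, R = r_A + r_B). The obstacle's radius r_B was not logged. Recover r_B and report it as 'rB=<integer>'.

m = -1284
d = (14, 10);  v_rel = (-6, 5),  |v_rel|² = 61
v_rel×d = (-6)·(10) − (5)·(14) = -130
since m = R²·61 − (-130)²:  R² = (16900 + -1284) / 61 = 256
R = √256 = 16  ⇒  r_B = 16 − 8 = 8

rB=8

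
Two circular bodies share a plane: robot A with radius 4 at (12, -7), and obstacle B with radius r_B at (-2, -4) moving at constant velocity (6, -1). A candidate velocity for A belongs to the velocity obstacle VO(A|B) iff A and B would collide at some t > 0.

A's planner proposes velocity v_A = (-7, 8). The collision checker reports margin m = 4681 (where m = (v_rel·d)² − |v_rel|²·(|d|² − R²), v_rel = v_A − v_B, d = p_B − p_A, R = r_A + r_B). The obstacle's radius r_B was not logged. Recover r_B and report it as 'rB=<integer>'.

m = 4681
d = (-14, 3);  v_rel = (-13, 9),  |v_rel|² = 250
v_rel×d = (-13)·(3) − (9)·(-14) = 87
since m = R²·250 − 87²:  R² = (7569 + 4681) / 250 = 49
R = √49 = 7  ⇒  r_B = 7 − 4 = 3

rB=3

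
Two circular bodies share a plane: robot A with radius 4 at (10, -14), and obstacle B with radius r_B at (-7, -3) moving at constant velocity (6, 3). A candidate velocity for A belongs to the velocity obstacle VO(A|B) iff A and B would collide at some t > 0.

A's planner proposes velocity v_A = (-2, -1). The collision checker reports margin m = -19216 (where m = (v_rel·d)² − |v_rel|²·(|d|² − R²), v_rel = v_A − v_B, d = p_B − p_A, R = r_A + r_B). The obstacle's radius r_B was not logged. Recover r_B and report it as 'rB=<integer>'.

m = -19216
d = (-17, 11);  v_rel = (-8, -4),  |v_rel|² = 80
v_rel×d = (-8)·(11) − (-4)·(-17) = -156
since m = R²·80 − (-156)²:  R² = (24336 + -19216) / 80 = 64
R = √64 = 8  ⇒  r_B = 8 − 4 = 4

rB=4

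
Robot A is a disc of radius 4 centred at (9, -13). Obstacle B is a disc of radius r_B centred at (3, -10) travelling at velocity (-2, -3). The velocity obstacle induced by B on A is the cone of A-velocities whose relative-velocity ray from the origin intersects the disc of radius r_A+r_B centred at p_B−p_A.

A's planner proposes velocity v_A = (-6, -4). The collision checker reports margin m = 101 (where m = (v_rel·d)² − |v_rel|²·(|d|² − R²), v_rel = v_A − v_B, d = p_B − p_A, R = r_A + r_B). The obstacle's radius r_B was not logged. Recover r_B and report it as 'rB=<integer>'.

m = 101
d = (-6, 3);  v_rel = (-4, -1),  |v_rel|² = 17
v_rel×d = (-4)·(3) − (-1)·(-6) = -18
since m = R²·17 − (-18)²:  R² = (324 + 101) / 17 = 25
R = √25 = 5  ⇒  r_B = 5 − 4 = 1

rB=1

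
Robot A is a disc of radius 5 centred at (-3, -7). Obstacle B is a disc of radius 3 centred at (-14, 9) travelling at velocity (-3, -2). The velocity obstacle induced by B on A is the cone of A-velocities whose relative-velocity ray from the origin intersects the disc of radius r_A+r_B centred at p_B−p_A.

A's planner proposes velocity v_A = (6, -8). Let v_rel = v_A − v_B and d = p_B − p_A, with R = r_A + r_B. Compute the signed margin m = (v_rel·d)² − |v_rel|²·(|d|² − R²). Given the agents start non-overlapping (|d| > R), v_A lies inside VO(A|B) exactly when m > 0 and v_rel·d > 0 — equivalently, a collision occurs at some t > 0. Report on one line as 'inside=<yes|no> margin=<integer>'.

d = (-11, 16),  |d|² = 377;  R = 5+3 = 8,  c = 377−8² = 313
v_rel = (9, -6),  |v_rel|² = 117;  v_rel·d = (9)·(-11) + (-6)·(16) = -195
117·t² + 390·t + 313 = 0  ⇒  m = (-195)² − 117·313 = 1404
m = 1404 > 0,  v_rel·d = -195 < 0  ⇒  outside

inside=no margin=1404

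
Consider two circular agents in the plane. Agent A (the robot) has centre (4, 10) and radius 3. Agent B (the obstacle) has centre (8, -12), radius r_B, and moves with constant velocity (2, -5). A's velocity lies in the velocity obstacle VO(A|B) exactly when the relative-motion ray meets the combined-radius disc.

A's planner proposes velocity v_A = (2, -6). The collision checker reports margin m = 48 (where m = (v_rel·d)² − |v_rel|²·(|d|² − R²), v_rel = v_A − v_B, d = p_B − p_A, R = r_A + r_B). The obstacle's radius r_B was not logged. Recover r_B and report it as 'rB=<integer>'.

m = 48
d = (4, -22);  v_rel = (0, -1),  |v_rel|² = 1
v_rel×d = (0)·(-22) − (-1)·(4) = 4
since m = R²·1 − 4²:  R² = (16 + 48) / 1 = 64
R = √64 = 8  ⇒  r_B = 8 − 3 = 5

rB=5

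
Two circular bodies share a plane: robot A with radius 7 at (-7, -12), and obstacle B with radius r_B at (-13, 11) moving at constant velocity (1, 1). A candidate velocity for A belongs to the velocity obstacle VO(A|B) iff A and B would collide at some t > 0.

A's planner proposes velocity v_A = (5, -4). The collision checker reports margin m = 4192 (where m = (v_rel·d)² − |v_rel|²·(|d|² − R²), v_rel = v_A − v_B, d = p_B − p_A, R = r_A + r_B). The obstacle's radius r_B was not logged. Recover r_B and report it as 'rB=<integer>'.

m = 4192
d = (-6, 23);  v_rel = (4, -5),  |v_rel|² = 41
v_rel×d = (4)·(23) − (-5)·(-6) = 62
since m = R²·41 − 62²:  R² = (3844 + 4192) / 41 = 196
R = √196 = 14  ⇒  r_B = 14 − 7 = 7

rB=7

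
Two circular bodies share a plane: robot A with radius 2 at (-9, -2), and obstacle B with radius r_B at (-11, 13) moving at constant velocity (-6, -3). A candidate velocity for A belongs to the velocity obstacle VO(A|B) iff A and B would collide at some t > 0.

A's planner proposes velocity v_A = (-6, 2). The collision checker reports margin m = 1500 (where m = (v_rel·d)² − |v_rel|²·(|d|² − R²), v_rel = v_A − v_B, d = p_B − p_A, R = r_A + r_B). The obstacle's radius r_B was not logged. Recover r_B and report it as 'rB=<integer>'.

m = 1500
d = (-2, 15);  v_rel = (0, 5),  |v_rel|² = 25
v_rel×d = (0)·(15) − (5)·(-2) = 10
since m = R²·25 − 10²:  R² = (100 + 1500) / 25 = 64
R = √64 = 8  ⇒  r_B = 8 − 2 = 6

rB=6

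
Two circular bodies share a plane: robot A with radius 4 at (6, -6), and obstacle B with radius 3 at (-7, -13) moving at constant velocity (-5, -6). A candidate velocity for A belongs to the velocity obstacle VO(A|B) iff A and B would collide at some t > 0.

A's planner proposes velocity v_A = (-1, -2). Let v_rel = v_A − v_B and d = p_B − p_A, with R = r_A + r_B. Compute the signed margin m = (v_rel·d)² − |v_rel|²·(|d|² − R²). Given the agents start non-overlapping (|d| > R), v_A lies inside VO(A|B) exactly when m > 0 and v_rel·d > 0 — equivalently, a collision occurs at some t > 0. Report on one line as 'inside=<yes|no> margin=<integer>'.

d = (-13, -7),  |d|² = 218;  R = 4+3 = 7,  c = 218−7² = 169
v_rel = (4, 4),  |v_rel|² = 32;  v_rel·d = (4)·(-13) + (4)·(-7) = -80
32·t² + 160·t + 169 = 0  ⇒  m = (-80)² − 32·169 = 992
m = 992 > 0,  v_rel·d = -80 < 0  ⇒  outside

inside=no margin=992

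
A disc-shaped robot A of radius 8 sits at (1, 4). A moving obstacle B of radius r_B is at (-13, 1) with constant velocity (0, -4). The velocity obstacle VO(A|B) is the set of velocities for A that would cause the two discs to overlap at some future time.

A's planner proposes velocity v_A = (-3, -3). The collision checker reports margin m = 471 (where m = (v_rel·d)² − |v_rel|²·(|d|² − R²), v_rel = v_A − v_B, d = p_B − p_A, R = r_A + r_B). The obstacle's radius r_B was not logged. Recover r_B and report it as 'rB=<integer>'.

m = 471
d = (-14, -3);  v_rel = (-3, 1),  |v_rel|² = 10
v_rel×d = (-3)·(-3) − (1)·(-14) = 23
since m = R²·10 − 23²:  R² = (529 + 471) / 10 = 100
R = √100 = 10  ⇒  r_B = 10 − 8 = 2

rB=2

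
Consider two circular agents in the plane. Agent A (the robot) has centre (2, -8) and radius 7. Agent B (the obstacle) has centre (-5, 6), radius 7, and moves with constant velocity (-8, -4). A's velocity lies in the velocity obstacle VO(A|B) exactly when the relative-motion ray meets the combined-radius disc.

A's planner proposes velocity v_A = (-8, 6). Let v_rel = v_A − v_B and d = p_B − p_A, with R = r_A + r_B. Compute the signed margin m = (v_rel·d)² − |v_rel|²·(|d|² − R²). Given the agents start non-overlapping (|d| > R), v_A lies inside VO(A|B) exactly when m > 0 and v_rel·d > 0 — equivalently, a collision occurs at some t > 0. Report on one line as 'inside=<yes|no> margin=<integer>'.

d = (-7, 14),  |d|² = 245;  R = 7+7 = 14,  c = 245−14² = 49
v_rel = (0, 10),  |v_rel|² = 100;  v_rel·d = (0)·(-7) + (10)·(14) = 140
100·t² − 280·t + 49 = 0  ⇒  m = 140² − 100·49 = 14700
m = 14700 > 0,  v_rel·d = 140 > 0  ⇒  inside

inside=yes margin=14700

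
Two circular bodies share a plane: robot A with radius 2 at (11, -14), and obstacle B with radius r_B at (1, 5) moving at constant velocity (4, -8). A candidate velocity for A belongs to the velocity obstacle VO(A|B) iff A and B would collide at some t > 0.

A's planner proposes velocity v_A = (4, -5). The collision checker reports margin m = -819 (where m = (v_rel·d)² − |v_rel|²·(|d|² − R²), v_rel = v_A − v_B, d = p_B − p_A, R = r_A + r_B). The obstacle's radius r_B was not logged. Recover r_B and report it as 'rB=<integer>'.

m = -819
d = (-10, 19);  v_rel = (0, 3),  |v_rel|² = 9
v_rel×d = (0)·(19) − (3)·(-10) = 30
since m = R²·9 − 30²:  R² = (900 + -819) / 9 = 9
R = √9 = 3  ⇒  r_B = 3 − 2 = 1

rB=1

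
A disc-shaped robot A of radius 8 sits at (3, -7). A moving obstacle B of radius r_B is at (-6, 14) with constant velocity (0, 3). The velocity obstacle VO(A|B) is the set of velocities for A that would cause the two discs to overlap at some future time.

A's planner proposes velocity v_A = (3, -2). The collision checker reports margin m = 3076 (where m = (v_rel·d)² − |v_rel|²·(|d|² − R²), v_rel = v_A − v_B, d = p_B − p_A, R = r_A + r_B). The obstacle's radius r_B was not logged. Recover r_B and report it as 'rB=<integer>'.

m = 3076
d = (-9, 21);  v_rel = (3, -5),  |v_rel|² = 34
v_rel×d = (3)·(21) − (-5)·(-9) = 18
since m = R²·34 − 18²:  R² = (324 + 3076) / 34 = 100
R = √100 = 10  ⇒  r_B = 10 − 8 = 2

rB=2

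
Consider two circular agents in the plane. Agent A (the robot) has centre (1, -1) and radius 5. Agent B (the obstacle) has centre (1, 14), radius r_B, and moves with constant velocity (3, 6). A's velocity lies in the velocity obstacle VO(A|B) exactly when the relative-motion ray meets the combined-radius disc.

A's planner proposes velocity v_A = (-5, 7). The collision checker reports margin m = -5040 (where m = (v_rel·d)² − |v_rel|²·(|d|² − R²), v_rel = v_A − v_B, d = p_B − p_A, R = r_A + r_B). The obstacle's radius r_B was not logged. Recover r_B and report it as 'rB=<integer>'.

m = -5040
d = (0, 15);  v_rel = (-8, 1),  |v_rel|² = 65
v_rel×d = (-8)·(15) − (1)·(0) = -120
since m = R²·65 − (-120)²:  R² = (14400 + -5040) / 65 = 144
R = √144 = 12  ⇒  r_B = 12 − 5 = 7

rB=7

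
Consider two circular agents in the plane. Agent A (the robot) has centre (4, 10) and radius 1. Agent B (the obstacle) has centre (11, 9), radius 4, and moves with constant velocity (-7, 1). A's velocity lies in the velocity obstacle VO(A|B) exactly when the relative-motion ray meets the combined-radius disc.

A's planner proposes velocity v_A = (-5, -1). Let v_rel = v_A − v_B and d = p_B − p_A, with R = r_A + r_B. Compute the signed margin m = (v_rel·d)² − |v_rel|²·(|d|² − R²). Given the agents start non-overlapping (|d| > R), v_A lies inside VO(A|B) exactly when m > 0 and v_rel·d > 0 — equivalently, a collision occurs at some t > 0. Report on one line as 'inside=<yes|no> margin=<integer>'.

d = (7, -1),  |d|² = 50;  R = 1+4 = 5,  c = 50−5² = 25
v_rel = (2, -2),  |v_rel|² = 8;  v_rel·d = (2)·(7) + (-2)·(-1) = 16
8·t² − 32·t + 25 = 0  ⇒  m = 16² − 8·25 = 56
m = 56 > 0,  v_rel·d = 16 > 0  ⇒  inside

inside=yes margin=56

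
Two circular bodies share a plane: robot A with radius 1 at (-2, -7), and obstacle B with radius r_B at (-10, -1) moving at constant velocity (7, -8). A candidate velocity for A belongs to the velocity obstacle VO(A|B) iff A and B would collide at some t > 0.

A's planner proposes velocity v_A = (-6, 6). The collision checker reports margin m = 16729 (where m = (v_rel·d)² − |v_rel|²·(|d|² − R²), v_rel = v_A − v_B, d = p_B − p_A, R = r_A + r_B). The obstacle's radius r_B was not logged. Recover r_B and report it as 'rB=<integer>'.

m = 16729
d = (-8, 6);  v_rel = (-13, 14),  |v_rel|² = 365
v_rel×d = (-13)·(6) − (14)·(-8) = 34
since m = R²·365 − 34²:  R² = (1156 + 16729) / 365 = 49
R = √49 = 7  ⇒  r_B = 7 − 1 = 6

rB=6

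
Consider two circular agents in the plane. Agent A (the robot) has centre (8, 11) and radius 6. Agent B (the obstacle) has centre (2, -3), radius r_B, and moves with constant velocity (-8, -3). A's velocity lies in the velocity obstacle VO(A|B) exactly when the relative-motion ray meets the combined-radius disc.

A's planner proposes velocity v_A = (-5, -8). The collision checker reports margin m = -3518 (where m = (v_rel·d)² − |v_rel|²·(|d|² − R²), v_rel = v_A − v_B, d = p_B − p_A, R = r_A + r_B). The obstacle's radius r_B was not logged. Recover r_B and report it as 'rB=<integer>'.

m = -3518
d = (-6, -14);  v_rel = (3, -5),  |v_rel|² = 34
v_rel×d = (3)·(-14) − (-5)·(-6) = -72
since m = R²·34 − (-72)²:  R² = (5184 + -3518) / 34 = 49
R = √49 = 7  ⇒  r_B = 7 − 6 = 1

rB=1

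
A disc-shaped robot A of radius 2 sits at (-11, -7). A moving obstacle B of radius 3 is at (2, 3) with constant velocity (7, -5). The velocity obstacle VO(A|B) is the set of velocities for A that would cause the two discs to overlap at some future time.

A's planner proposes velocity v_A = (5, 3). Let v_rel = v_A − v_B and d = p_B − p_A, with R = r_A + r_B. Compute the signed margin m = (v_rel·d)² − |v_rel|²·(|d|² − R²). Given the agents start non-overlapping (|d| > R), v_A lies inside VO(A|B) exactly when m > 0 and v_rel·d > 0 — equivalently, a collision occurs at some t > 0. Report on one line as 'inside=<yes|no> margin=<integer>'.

d = (13, 10),  |d|² = 269;  R = 2+3 = 5,  c = 269−5² = 244
v_rel = (-2, 8),  |v_rel|² = 68;  v_rel·d = (-2)·(13) + (8)·(10) = 54
68·t² − 108·t + 244 = 0  ⇒  m = 54² − 68·244 = -13676
m = -13676 < 0,  v_rel·d = 54 > 0  ⇒  outside

inside=no margin=-13676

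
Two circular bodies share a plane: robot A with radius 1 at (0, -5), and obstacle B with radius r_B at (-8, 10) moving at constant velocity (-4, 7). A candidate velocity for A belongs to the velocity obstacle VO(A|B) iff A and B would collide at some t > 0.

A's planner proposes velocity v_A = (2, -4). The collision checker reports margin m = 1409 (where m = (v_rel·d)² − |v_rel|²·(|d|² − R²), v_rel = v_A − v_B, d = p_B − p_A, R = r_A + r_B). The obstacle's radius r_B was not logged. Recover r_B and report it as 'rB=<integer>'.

m = 1409
d = (-8, 15);  v_rel = (6, -11),  |v_rel|² = 157
v_rel×d = (6)·(15) − (-11)·(-8) = 2
since m = R²·157 − 2²:  R² = (4 + 1409) / 157 = 9
R = √9 = 3  ⇒  r_B = 3 − 1 = 2

rB=2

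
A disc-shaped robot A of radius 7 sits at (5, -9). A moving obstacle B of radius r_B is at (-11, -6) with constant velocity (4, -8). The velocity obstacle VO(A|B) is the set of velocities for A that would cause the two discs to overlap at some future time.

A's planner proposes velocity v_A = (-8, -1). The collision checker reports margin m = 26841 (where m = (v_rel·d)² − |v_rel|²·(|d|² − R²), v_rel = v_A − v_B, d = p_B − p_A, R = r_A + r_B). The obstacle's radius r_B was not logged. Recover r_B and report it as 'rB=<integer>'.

m = 26841
d = (-16, 3);  v_rel = (-12, 7),  |v_rel|² = 193
v_rel×d = (-12)·(3) − (7)·(-16) = 76
since m = R²·193 − 76²:  R² = (5776 + 26841) / 193 = 169
R = √169 = 13  ⇒  r_B = 13 − 7 = 6

rB=6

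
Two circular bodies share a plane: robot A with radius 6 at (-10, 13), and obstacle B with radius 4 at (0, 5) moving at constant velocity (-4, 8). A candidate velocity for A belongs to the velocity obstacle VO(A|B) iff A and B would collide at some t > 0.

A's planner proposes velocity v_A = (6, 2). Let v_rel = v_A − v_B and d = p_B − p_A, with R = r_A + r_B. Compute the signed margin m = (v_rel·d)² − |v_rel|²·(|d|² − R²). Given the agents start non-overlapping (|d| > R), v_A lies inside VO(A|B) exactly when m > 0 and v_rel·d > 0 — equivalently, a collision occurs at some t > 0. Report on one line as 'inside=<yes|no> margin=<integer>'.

d = (10, -8),  |d|² = 164;  R = 6+4 = 10,  c = 164−10² = 64
v_rel = (10, -6),  |v_rel|² = 136;  v_rel·d = (10)·(10) + (-6)·(-8) = 148
136·t² − 296·t + 64 = 0  ⇒  m = 148² − 136·64 = 13200
m = 13200 > 0,  v_rel·d = 148 > 0  ⇒  inside

inside=yes margin=13200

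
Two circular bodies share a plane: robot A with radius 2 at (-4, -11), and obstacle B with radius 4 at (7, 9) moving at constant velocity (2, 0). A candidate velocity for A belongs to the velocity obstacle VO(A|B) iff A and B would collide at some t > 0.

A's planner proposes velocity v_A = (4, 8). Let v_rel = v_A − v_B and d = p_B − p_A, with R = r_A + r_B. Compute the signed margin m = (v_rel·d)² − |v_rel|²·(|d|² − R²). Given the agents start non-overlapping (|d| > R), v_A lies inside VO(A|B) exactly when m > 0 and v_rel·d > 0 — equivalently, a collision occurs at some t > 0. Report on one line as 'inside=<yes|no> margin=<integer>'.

d = (11, 20),  |d|² = 521;  R = 2+4 = 6,  c = 521−6² = 485
v_rel = (2, 8),  |v_rel|² = 68;  v_rel·d = (2)·(11) + (8)·(20) = 182
68·t² − 364·t + 485 = 0  ⇒  m = 182² − 68·485 = 144
m = 144 > 0,  v_rel·d = 182 > 0  ⇒  inside

inside=yes margin=144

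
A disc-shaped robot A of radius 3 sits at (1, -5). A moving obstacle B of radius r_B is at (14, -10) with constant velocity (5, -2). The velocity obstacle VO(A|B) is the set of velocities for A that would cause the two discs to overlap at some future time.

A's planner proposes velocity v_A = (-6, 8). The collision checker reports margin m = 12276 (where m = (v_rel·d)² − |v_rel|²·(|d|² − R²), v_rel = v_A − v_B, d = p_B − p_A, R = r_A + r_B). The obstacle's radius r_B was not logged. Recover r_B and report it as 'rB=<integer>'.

m = 12276
d = (13, -5);  v_rel = (-11, 10),  |v_rel|² = 221
v_rel×d = (-11)·(-5) − (10)·(13) = -75
since m = R²·221 − (-75)²:  R² = (5625 + 12276) / 221 = 81
R = √81 = 9  ⇒  r_B = 9 − 3 = 6

rB=6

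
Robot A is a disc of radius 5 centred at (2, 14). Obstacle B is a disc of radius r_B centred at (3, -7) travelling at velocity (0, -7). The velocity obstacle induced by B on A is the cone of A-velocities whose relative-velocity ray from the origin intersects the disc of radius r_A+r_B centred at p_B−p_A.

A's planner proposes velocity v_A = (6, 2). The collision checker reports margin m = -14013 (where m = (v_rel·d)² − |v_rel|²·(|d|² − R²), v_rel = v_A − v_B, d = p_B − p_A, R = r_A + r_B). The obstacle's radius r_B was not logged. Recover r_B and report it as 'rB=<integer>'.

m = -14013
d = (1, -21);  v_rel = (6, 9),  |v_rel|² = 117
v_rel×d = (6)·(-21) − (9)·(1) = -135
since m = R²·117 − (-135)²:  R² = (18225 + -14013) / 117 = 36
R = √36 = 6  ⇒  r_B = 6 − 5 = 1

rB=1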